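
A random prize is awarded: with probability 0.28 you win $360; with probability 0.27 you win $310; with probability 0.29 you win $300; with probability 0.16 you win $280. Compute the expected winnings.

316.3

E[payout] = 360·0.28 + 310·0.27 + 300·0.29 + 280·0.16
 = 100.8 + 83.7 + 87 + 44.8
 = 316.3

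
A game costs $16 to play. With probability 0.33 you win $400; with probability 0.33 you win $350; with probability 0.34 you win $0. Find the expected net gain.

231.5

E[payout] = 400·0.33 + 350·0.33 + 0·0.34
 = 132 + 115.5 + 0
 = 247.5
Net = 247.5 - 16 = 231.5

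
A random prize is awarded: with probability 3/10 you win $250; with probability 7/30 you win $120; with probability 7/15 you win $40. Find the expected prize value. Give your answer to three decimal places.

121.667

E[payout] = 250·3/10 + 120·7/30 + 40·7/15
 = 75 + 28 + 56/3
 = 365/3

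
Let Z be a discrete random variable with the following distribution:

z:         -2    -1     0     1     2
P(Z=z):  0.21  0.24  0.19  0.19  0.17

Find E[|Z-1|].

1.47

E[|Z-1|] = Σ |z-1|·P(Z=z)
 = 3·0.21 + 2·0.24 + 1·0.19 + 0·0.19 + 1·0.17
 = 0.63 + 0.48 + 0.19 + 0 + 0.17
 = 1.47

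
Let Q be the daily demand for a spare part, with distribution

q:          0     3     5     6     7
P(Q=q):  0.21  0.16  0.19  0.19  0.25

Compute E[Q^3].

154.86

E[Q^3] = Σ q^3·P(Q=q)
 = 0·0.21 + 27·0.16 + 125·0.19 + 216·0.19 + 343·0.25
 = 0 + 4.32 + 23.75 + 41.04 + 85.75
 = 154.86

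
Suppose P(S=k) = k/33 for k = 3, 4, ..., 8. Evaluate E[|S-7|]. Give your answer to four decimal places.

E[|S-7|] = Σ |s-7|·P(S=s)
 = 4·1/11 + 3·4/33 + 2·5/33 + 1·2/11 + 0·7/33 + 1·8/33
 = 4/11 + 4/11 + 10/33 + 2/11 + 0 + 8/33
 = 16/11

1.4545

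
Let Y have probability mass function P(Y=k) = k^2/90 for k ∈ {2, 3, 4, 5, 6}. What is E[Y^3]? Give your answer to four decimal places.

E[Y^3] = Σ y^3·P(Y=y)
 = 8·2/45 + 27·1/10 + 64·8/45 + 125·5/18 + 216·2/5
 = 16/45 + 27/10 + 512/45 + 625/18 + 432/5
 = 1220/9

135.5556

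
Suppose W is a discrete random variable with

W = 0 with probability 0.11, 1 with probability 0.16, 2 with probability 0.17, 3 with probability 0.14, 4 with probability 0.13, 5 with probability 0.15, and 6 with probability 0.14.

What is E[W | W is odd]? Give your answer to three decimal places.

2.956

P(W is odd) = 0.16 + 0.14 + 0.15 = 0.45.
E[W | W is odd] = [1·0.16 + 3·0.14 + 5·0.15] / 0.45
 = 1.33 / 0.45
 = 133/45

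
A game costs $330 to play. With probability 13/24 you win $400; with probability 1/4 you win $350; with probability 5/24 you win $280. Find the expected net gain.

32.5

E[payout] = 400·13/24 + 350·1/4 + 280·5/24
 = 650/3 + 175/2 + 175/3
 = 725/2
Net = 725/2 - 330 = 65/2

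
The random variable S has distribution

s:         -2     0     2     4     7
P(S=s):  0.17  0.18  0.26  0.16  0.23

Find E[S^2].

E[S^2] = Σ s^2·P(S=s)
 = 4·0.17 + 0·0.18 + 4·0.26 + 16·0.16 + 49·0.23
 = 0.68 + 0 + 1.04 + 2.56 + 11.27
 = 15.55

15.55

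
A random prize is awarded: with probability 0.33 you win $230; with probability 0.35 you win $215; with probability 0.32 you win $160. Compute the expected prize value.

202.35

E[payout] = 230·0.33 + 215·0.35 + 160·0.32
 = 75.9 + 75.25 + 51.2
 = 202.35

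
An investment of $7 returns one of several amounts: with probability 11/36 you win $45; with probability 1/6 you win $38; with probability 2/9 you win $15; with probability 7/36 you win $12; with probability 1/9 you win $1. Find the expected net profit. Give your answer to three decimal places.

E[payout] = 45·11/36 + 38·1/6 + 15·2/9 + 12·7/36 + 1·1/9
 = 55/4 + 19/3 + 10/3 + 7/3 + 1/9
 = 931/36
Net = 931/36 - 7 = 679/36

18.861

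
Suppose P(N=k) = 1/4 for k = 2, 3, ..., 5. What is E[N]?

3.5

E[N] = Σ n·P(N=n)
 = 2·1/4 + 3·1/4 + 4·1/4 + 5·1/4
 = 1/2 + 3/4 + 1 + 5/4
 = 7/2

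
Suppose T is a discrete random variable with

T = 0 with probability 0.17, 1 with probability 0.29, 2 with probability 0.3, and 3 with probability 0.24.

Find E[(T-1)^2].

1.43

E[(T-1)^2] = Σ (t-1)^2·P(T=t)
 = 1·0.17 + 0·0.29 + 1·0.3 + 4·0.24
 = 0.17 + 0 + 0.3 + 0.96
 = 1.43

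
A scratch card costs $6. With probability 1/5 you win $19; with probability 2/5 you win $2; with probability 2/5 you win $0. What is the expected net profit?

E[payout] = 19·1/5 + 2·2/5 + 0·2/5
 = 19/5 + 4/5 + 0
 = 23/5
Net = 23/5 - 6 = -7/5

-1.4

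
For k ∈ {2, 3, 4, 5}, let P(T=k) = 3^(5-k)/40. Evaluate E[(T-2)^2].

0.75

E[(T-2)^2] = Σ (t-2)^2·P(T=t)
 = 0·27/40 + 1·9/40 + 4·3/40 + 9·1/40
 = 0 + 9/40 + 3/10 + 9/40
 = 3/4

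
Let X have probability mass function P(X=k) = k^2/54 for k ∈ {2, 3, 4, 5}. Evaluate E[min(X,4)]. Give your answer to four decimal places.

E[min(X,4)] = Σ min(x,4)·P(X=x)
 = 2·2/27 + 3·1/6 + 4·8/27 + 4·25/54
 = 4/27 + 1/2 + 32/27 + 50/27
 = 199/54

3.6852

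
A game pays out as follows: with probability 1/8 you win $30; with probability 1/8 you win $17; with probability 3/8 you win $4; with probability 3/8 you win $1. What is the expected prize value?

E[payout] = 30·1/8 + 17·1/8 + 4·3/8 + 1·3/8
 = 15/4 + 17/8 + 3/2 + 3/8
 = 31/4

7.75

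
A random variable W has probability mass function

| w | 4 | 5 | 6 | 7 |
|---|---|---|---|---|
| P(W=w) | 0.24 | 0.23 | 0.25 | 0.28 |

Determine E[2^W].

E[2^W] = Σ 2^w·P(W=w)
 = 16·0.24 + 32·0.23 + 64·0.25 + 128·0.28
 = 3.84 + 7.36 + 16 + 35.84
 = 63.04

63.04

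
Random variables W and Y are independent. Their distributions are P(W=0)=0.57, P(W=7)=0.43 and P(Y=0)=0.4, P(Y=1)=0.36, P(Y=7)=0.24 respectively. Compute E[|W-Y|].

E[|W-Y|] = Σ_w Σ_y |w-y| · P(W=w)P(Y=y)
 = 0·0.228 + 1·0.2052 + 7·0.1368 + 7·0.172 + 6·0.1548 + 0·0.1032
 = 0 + 0.2052 + 0.9576 + 1.204 + 0.9288 + 0
 = 3.2956

3.2956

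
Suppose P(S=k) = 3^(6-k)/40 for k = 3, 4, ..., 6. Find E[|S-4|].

0.8

E[|S-4|] = Σ |s-4|·P(S=s)
 = 1·27/40 + 0·9/40 + 1·3/40 + 2·1/40
 = 27/40 + 0 + 3/40 + 1/20
 = 4/5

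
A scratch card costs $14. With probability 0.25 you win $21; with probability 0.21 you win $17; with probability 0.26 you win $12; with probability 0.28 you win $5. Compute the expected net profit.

E[payout] = 21·0.25 + 17·0.21 + 12·0.26 + 5·0.28
 = 5.25 + 3.57 + 3.12 + 1.4
 = 13.34
Net = 13.34 - 14 = -0.66

-0.66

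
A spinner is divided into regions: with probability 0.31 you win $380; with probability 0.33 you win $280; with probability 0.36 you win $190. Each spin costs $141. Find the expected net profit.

E[payout] = 380·0.31 + 280·0.33 + 190·0.36
 = 117.8 + 92.4 + 68.4
 = 278.6
Net = 278.6 - 141 = 137.6

137.6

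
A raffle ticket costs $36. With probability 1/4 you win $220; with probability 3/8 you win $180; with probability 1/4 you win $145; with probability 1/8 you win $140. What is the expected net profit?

E[payout] = 220·1/4 + 180·3/8 + 145·1/4 + 140·1/8
 = 55 + 135/2 + 145/4 + 35/2
 = 705/4
Net = 705/4 - 36 = 561/4

140.25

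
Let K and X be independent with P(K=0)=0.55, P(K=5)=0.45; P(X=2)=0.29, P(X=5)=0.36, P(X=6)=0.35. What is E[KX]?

E[KX] = Σ_k Σ_x kx · P(K=k)P(X=x)
 = 0·0.1595 + 0·0.198 + 0·0.1925 + 10·0.1305 + 25·0.162 + 30·0.1575
 = 0 + 0 + 0 + 1.305 + 4.05 + 4.725
 = 10.08

10.08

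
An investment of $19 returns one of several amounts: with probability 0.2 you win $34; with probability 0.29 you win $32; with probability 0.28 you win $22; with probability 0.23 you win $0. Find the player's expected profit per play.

E[payout] = 34·0.2 + 32·0.29 + 22·0.28 + 0·0.23
 = 6.8 + 9.28 + 6.16 + 0
 = 22.24
Net = 22.24 - 19 = 3.24

3.24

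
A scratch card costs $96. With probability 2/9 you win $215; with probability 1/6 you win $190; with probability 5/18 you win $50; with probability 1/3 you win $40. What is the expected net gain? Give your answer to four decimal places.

E[payout] = 215·2/9 + 190·1/6 + 50·5/18 + 40·1/3
 = 430/9 + 95/3 + 125/9 + 40/3
 = 320/3
Net = 320/3 - 96 = 32/3

10.6667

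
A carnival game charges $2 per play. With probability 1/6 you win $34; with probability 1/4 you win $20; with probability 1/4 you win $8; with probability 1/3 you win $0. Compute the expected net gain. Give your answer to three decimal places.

10.667

E[payout] = 34·1/6 + 20·1/4 + 8·1/4 + 0·1/3
 = 17/3 + 5 + 2 + 0
 = 38/3
Net = 38/3 - 2 = 32/3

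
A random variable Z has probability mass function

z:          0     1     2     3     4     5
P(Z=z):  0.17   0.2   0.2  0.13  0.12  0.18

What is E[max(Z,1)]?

E[max(Z,1)] = Σ max(z,1)·P(Z=z)
 = 1·0.17 + 1·0.2 + 2·0.2 + 3·0.13 + 4·0.12 + 5·0.18
 = 0.17 + 0.2 + 0.4 + 0.39 + 0.48 + 0.9
 = 2.54

2.54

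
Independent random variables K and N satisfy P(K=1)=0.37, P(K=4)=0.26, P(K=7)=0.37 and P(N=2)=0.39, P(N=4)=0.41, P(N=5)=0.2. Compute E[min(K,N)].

E[min(K,N)] = Σ_k Σ_n min(k,n) · P(K=k)P(N=n)
 = 1·0.1443 + 1·0.1517 + 1·0.074 + 2·0.1014 + 4·0.1066 + 4·0.052 + 2·0.1443 + 4·0.1517 + 5·0.074
 = 0.1443 + 0.1517 + 0.074 + 0.2028 + 0.4264 + 0.208 + 0.2886 + 0.6068 + 0.37
 = 2.4726

2.4726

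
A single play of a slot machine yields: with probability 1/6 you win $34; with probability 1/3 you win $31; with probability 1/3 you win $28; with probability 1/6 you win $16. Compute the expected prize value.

28

E[payout] = 34·1/6 + 31·1/3 + 28·1/3 + 16·1/6
 = 17/3 + 31/3 + 28/3 + 8/3
 = 28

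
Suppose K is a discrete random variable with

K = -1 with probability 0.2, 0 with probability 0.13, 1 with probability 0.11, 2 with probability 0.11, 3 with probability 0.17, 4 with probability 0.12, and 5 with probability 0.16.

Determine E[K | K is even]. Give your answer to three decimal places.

1.944

P(K is even) = 0.13 + 0.11 + 0.12 = 0.36.
E[K | K is even] = [0·0.13 + 2·0.11 + 4·0.12] / 0.36
 = 0.7 / 0.36
 = 35/18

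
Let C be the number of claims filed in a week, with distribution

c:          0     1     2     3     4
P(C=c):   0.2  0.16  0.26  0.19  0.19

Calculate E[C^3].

19.53

E[C^3] = Σ c^3·P(C=c)
 = 0·0.2 + 1·0.16 + 8·0.26 + 27·0.19 + 64·0.19
 = 0 + 0.16 + 2.08 + 5.13 + 12.16
 = 19.53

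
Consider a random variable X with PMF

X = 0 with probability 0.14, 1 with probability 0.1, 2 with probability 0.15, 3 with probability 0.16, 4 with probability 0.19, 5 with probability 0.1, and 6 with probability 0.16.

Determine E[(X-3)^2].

3.84

E[(X-3)^2] = Σ (x-3)^2·P(X=x)
 = 9·0.14 + 4·0.1 + 1·0.15 + 0·0.16 + 1·0.19 + 4·0.1 + 9·0.16
 = 1.26 + 0.4 + 0.15 + 0 + 0.19 + 0.4 + 1.44
 = 3.84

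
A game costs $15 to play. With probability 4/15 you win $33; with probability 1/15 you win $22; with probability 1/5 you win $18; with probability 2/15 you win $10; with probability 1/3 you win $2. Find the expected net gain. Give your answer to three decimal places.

E[payout] = 33·4/15 + 22·1/15 + 18·1/5 + 10·2/15 + 2·1/3
 = 44/5 + 22/15 + 18/5 + 4/3 + 2/3
 = 238/15
Net = 238/15 - 15 = 13/15

0.867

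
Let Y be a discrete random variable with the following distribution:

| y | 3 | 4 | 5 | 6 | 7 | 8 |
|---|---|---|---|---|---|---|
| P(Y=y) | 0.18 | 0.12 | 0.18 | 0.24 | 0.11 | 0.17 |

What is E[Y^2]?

32.95

E[Y^2] = Σ y^2·P(Y=y)
 = 9·0.18 + 16·0.12 + 25·0.18 + 36·0.24 + 49·0.11 + 64·0.17
 = 1.62 + 1.92 + 4.5 + 8.64 + 5.39 + 10.88
 = 32.95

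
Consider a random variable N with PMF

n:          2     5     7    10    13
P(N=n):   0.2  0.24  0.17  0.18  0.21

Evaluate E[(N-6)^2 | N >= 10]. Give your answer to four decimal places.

33.7692

P(N >= 10) = 0.18 + 0.21 = 0.39.
E[(N-6)^2 | N >= 10] = [16·0.18 + 49·0.21] / 0.39
 = 13.17 / 0.39
 = 439/13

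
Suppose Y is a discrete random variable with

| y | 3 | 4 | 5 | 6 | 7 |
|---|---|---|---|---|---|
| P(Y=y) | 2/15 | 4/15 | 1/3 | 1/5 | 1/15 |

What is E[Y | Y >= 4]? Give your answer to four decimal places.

5.0769

P(Y >= 4) = 4/15 + 1/3 + 1/5 + 1/15 = 13/15.
E[Y | Y >= 4] = [4·4/15 + 5·1/3 + 6·1/5 + 7·1/15] / (13/15)
 = 22/5 / (13/15)
 = 66/13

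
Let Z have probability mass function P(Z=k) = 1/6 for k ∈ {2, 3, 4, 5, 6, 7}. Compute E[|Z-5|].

1.5

E[|Z-5|] = Σ |z-5|·P(Z=z)
 = 3·1/6 + 2·1/6 + 1·1/6 + 0·1/6 + 1·1/6 + 2·1/6
 = 1/2 + 1/3 + 1/6 + 0 + 1/6 + 1/3
 = 3/2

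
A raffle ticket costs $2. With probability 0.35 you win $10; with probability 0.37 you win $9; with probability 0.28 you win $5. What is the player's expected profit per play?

6.23

E[payout] = 10·0.35 + 9·0.37 + 5·0.28
 = 3.5 + 3.33 + 1.4
 = 8.23
Net = 8.23 - 2 = 6.23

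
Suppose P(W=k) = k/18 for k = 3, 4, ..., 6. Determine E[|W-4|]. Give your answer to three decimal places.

1.111

E[|W-4|] = Σ |w-4|·P(W=w)
 = 1·1/6 + 0·2/9 + 1·5/18 + 2·1/3
 = 1/6 + 0 + 5/18 + 2/3
 = 10/9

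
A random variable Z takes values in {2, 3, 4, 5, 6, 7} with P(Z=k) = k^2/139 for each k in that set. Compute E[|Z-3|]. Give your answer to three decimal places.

2.691

E[|Z-3|] = Σ |z-3|·P(Z=z)
 = 1·4/139 + 0·9/139 + 1·16/139 + 2·25/139 + 3·36/139 + 4·49/139
 = 4/139 + 0 + 16/139 + 50/139 + 108/139 + 196/139
 = 374/139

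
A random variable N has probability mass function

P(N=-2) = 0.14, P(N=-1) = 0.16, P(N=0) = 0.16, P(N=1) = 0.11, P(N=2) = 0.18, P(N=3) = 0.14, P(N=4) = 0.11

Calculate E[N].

E[N] = Σ n·P(N=n)
 = (-2)·0.14 + (-1)·0.16 + 0·0.16 + 1·0.11 + 2·0.18 + 3·0.14 + 4·0.11
 = (-0.28) + (-0.16) + 0 + 0.11 + 0.36 + 0.42 + 0.44
 = 0.89

0.89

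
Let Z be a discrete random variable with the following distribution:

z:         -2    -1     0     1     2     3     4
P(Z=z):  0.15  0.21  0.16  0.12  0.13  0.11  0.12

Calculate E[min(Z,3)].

E[min(Z,3)] = Σ min(z,3)·P(Z=z)
 = (-2)·0.15 + (-1)·0.21 + 0·0.16 + 1·0.12 + 2·0.13 + 3·0.11 + 3·0.12
 = (-0.3) + (-0.21) + 0 + 0.12 + 0.26 + 0.33 + 0.36
 = 0.56

0.56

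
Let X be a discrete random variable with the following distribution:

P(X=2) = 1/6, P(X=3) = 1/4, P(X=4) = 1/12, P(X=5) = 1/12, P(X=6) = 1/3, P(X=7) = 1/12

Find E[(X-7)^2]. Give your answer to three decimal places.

9.583

E[(X-7)^2] = Σ (x-7)^2·P(X=x)
 = 25·1/6 + 16·1/4 + 9·1/12 + 4·1/12 + 1·1/3 + 0·1/12
 = 25/6 + 4 + 3/4 + 1/3 + 1/3 + 0
 = 115/12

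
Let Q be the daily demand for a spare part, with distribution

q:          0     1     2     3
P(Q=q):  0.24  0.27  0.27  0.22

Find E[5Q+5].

12.35

E[5Q+5] = Σ (5q+5)·P(Q=q)
 = 5·0.24 + 10·0.27 + 15·0.27 + 20·0.22
 = 1.2 + 2.7 + 4.05 + 4.4
 = 12.35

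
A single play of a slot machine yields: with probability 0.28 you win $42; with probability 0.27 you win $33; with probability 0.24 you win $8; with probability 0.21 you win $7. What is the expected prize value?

24.06

E[payout] = 42·0.28 + 33·0.27 + 8·0.24 + 7·0.21
 = 11.76 + 8.91 + 1.92 + 1.47
 = 24.06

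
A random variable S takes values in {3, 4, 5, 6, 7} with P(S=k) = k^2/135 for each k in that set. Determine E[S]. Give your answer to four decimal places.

E[S] = Σ s·P(S=s)
 = 3·1/15 + 4·16/135 + 5·5/27 + 6·4/15 + 7·49/135
 = 1/5 + 64/135 + 25/27 + 8/5 + 343/135
 = 155/27

5.7407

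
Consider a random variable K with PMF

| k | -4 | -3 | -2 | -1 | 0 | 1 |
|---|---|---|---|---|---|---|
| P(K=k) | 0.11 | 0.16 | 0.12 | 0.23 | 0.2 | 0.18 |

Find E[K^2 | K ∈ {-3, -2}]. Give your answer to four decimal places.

P(K ∈ {-3, -2}) = 0.16 + 0.12 = 0.28.
E[K^2 | K ∈ {-3, -2}] = [9·0.16 + 4·0.12] / 0.28
 = 1.92 / 0.28
 = 48/7

6.8571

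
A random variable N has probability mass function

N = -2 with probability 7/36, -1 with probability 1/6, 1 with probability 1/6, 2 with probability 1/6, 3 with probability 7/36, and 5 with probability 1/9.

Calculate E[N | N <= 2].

P(N <= 2) = 7/36 + 1/6 + 1/6 + 1/6 = 25/36.
E[N | N <= 2] = [(-2)·7/36 + (-1)·1/6 + 1·1/6 + 2·1/6] / (25/36)
 = -1/18 / (25/36)
 = -2/25

-0.08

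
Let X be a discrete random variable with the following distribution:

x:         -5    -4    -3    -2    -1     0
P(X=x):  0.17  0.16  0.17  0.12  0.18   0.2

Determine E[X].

-2.42

E[X] = Σ x·P(X=x)
 = (-5)·0.17 + (-4)·0.16 + (-3)·0.17 + (-2)·0.12 + (-1)·0.18 + 0·0.2
 = (-0.85) + (-0.64) + (-0.51) + (-0.24) + (-0.18) + 0
 = -2.42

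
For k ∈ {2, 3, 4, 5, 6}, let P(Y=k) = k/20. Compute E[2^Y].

32

E[2^Y] = Σ 2^y·P(Y=y)
 = 4·1/10 + 8·3/20 + 16·1/5 + 32·1/4 + 64·3/10
 = 2/5 + 6/5 + 16/5 + 8 + 96/5
 = 32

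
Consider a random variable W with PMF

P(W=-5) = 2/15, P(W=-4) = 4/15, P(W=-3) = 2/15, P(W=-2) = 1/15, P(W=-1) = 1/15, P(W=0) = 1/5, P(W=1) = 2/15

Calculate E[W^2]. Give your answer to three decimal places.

E[W^2] = Σ w^2·P(W=w)
 = 25·2/15 + 16·4/15 + 9·2/15 + 4·1/15 + 1·1/15 + 0·1/5 + 1·2/15
 = 10/3 + 64/15 + 6/5 + 4/15 + 1/15 + 0 + 2/15
 = 139/15

9.267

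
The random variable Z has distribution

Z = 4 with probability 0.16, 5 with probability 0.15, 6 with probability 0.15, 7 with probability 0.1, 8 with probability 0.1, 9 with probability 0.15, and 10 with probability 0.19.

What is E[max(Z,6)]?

E[max(Z,6)] = Σ max(z,6)·P(Z=z)
 = 6·0.16 + 6·0.15 + 6·0.15 + 7·0.1 + 8·0.1 + 9·0.15 + 10·0.19
 = 0.96 + 0.9 + 0.9 + 0.7 + 0.8 + 1.35 + 1.9
 = 7.51

7.51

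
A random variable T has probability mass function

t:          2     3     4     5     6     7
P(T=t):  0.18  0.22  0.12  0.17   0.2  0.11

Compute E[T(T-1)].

17.14

E[T(T-1)] = Σ t(t-1)·P(T=t)
 = 2·0.18 + 6·0.22 + 12·0.12 + 20·0.17 + 30·0.2 + 42·0.11
 = 0.36 + 1.32 + 1.44 + 3.4 + 6 + 4.62
 = 17.14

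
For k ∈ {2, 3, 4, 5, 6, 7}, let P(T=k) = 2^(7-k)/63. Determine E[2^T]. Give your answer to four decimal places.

12.1905

E[2^T] = Σ 2^t·P(T=t)
 = 4·32/63 + 8·16/63 + 16·8/63 + 32·4/63 + 64·2/63 + 128·1/63
 = 128/63 + 128/63 + 128/63 + 128/63 + 128/63 + 128/63
 = 256/21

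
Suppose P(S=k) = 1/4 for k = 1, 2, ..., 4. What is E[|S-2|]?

E[|S-2|] = Σ |s-2|·P(S=s)
 = 1·1/4 + 0·1/4 + 1·1/4 + 2·1/4
 = 1/4 + 0 + 1/4 + 1/2
 = 1

1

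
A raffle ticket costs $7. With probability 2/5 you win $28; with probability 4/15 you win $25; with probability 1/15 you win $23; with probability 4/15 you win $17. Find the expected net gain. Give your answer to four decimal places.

E[payout] = 28·2/5 + 25·4/15 + 23·1/15 + 17·4/15
 = 56/5 + 20/3 + 23/15 + 68/15
 = 359/15
Net = 359/15 - 7 = 254/15

16.9333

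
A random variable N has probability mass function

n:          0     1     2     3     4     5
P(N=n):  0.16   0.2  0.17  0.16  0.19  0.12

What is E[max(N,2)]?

E[max(N,2)] = Σ max(n,2)·P(N=n)
 = 2·0.16 + 2·0.2 + 2·0.17 + 3·0.16 + 4·0.19 + 5·0.12
 = 0.32 + 0.4 + 0.34 + 0.48 + 0.76 + 0.6
 = 2.9

2.9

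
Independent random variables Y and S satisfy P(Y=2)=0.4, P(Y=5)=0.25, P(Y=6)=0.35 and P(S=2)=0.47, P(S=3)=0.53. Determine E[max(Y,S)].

4.362

E[max(Y,S)] = Σ_y Σ_s max(y,s) · P(Y=y)P(S=s)
 = 2·0.188 + 3·0.212 + 5·0.1175 + 5·0.1325 + 6·0.1645 + 6·0.1855
 = 0.376 + 0.636 + 0.5875 + 0.6625 + 0.987 + 1.113
 = 4.362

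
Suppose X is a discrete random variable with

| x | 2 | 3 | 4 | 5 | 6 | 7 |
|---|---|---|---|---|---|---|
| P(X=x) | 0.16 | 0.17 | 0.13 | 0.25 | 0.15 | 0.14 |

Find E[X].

4.48

E[X] = Σ x·P(X=x)
 = 2·0.16 + 3·0.17 + 4·0.13 + 5·0.25 + 6·0.15 + 7·0.14
 = 0.32 + 0.51 + 0.52 + 1.25 + 0.9 + 0.98
 = 4.48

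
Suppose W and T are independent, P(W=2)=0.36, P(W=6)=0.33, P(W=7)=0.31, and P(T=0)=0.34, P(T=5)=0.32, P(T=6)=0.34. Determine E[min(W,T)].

2.8048

E[min(W,T)] = Σ_w Σ_t min(w,t) · P(W=w)P(T=t)
 = 0·0.1224 + 2·0.1152 + 2·0.1224 + 0·0.1122 + 5·0.1056 + 6·0.1122 + 0·0.1054 + 5·0.0992 + 6·0.1054
 = 0 + 0.2304 + 0.2448 + 0 + 0.528 + 0.6732 + 0 + 0.496 + 0.6324
 = 2.8048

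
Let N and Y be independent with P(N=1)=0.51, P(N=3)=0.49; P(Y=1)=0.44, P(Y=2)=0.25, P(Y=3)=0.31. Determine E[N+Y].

3.85

E[N+Y] = Σ_n Σ_y (n+y) · P(N=n)P(Y=y)
 = 2·0.2244 + 3·0.1275 + 4·0.1581 + 4·0.2156 + 5·0.1225 + 6·0.1519
 = 0.4488 + 0.3825 + 0.6324 + 0.8624 + 0.6125 + 0.9114
 = 3.85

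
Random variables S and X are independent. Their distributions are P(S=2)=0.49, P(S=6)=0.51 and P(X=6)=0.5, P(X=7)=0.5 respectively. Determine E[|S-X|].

2.46

E[|S-X|] = Σ_s Σ_x |s-x| · P(S=s)P(X=x)
 = 4·0.245 + 5·0.245 + 0·0.255 + 1·0.255
 = 0.98 + 1.225 + 0 + 0.255
 = 2.46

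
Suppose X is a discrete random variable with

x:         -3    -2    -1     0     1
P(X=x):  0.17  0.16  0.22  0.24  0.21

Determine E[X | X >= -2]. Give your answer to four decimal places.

P(X >= -2) = 0.16 + 0.22 + 0.24 + 0.21 = 0.83.
E[X | X >= -2] = [(-2)·0.16 + (-1)·0.22 + 0·0.24 + 1·0.21] / 0.83
 = -0.33 / 0.83
 = -33/83

-0.3976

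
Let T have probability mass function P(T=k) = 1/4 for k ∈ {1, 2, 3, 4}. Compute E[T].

E[T] = Σ t·P(T=t)
 = 1·1/4 + 2·1/4 + 3·1/4 + 4·1/4
 = 1/4 + 1/2 + 3/4 + 1
 = 5/2

2.5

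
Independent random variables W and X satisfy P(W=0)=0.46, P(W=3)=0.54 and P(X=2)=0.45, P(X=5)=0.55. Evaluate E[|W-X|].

2.516

E[|W-X|] = Σ_w Σ_x |w-x| · P(W=w)P(X=x)
 = 2·0.207 + 5·0.253 + 1·0.243 + 2·0.297
 = 0.414 + 1.265 + 0.243 + 0.594
 = 2.516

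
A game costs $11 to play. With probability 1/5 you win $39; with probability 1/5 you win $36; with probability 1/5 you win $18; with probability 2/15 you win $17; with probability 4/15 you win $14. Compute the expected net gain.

E[payout] = 39·1/5 + 36·1/5 + 18·1/5 + 17·2/15 + 14·4/15
 = 39/5 + 36/5 + 18/5 + 34/15 + 56/15
 = 123/5
Net = 123/5 - 11 = 68/5

13.6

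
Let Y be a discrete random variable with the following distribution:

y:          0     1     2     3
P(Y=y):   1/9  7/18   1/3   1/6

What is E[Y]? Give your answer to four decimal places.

1.5556

E[Y] = Σ y·P(Y=y)
 = 0·1/9 + 1·7/18 + 2·1/3 + 3·1/6
 = 0 + 7/18 + 2/3 + 1/2
 = 14/9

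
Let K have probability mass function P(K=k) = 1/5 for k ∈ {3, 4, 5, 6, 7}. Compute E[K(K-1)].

22

E[K(K-1)] = Σ k(k-1)·P(K=k)
 = 6·1/5 + 12·1/5 + 20·1/5 + 30·1/5 + 42·1/5
 = 6/5 + 12/5 + 4 + 6 + 42/5
 = 22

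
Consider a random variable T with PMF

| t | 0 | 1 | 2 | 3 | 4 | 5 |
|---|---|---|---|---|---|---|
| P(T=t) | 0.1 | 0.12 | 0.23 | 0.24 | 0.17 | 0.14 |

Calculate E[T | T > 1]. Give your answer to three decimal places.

3.282

P(T > 1) = 0.23 + 0.24 + 0.17 + 0.14 = 0.78.
E[T | T > 1] = [2·0.23 + 3·0.24 + 4·0.17 + 5·0.14] / 0.78
 = 2.56 / 0.78
 = 128/39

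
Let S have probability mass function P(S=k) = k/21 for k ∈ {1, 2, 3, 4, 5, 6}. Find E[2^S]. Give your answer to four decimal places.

30.5714

E[2^S] = Σ 2^s·P(S=s)
 = 2·1/21 + 4·2/21 + 8·1/7 + 16·4/21 + 32·5/21 + 64·2/7
 = 2/21 + 8/21 + 8/7 + 64/21 + 160/21 + 128/7
 = 214/7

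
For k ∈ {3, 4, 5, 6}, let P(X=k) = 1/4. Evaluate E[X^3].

E[X^3] = Σ x^3·P(X=x)
 = 27·1/4 + 64·1/4 + 125·1/4 + 216·1/4
 = 27/4 + 16 + 125/4 + 54
 = 108

108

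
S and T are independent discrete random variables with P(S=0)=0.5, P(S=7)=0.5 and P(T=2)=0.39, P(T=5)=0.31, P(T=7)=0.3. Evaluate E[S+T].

7.93

E[S+T] = Σ_s Σ_t (s+t) · P(S=s)P(T=t)
 = 2·0.195 + 5·0.155 + 7·0.15 + 9·0.195 + 12·0.155 + 14·0.15
 = 0.39 + 0.775 + 1.05 + 1.755 + 1.86 + 2.1
 = 7.93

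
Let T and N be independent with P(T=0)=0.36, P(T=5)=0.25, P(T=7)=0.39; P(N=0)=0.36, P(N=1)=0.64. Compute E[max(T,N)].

E[max(T,N)] = Σ_t Σ_n max(t,n) · P(T=t)P(N=n)
 = 0·0.1296 + 1·0.2304 + 5·0.09 + 5·0.16 + 7·0.1404 + 7·0.2496
 = 0 + 0.2304 + 0.45 + 0.8 + 0.9828 + 1.7472
 = 4.2104

4.2104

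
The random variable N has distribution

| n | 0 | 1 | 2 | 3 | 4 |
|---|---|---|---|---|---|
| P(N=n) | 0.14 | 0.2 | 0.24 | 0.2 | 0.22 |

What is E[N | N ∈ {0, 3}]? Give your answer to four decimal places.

P(N ∈ {0, 3}) = 0.14 + 0.2 = 0.34.
E[N | N ∈ {0, 3}] = [0·0.14 + 3·0.2] / 0.34
 = 0.6 / 0.34
 = 30/17

1.7647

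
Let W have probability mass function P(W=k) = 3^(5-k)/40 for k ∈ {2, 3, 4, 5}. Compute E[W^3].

19.4

E[W^3] = Σ w^3·P(W=w)
 = 8·27/40 + 27·9/40 + 64·3/40 + 125·1/40
 = 27/5 + 243/40 + 24/5 + 25/8
 = 97/5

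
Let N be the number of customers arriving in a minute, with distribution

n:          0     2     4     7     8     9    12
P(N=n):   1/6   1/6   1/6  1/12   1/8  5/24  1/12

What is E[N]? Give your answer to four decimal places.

5.4583

E[N] = Σ n·P(N=n)
 = 0·1/6 + 2·1/6 + 4·1/6 + 7·1/12 + 8·1/8 + 9·5/24 + 12·1/12
 = 0 + 1/3 + 2/3 + 7/12 + 1 + 15/8 + 1
 = 131/24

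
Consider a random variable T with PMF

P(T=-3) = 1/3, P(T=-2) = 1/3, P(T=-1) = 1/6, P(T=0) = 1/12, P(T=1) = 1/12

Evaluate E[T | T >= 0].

0.5

P(T >= 0) = 1/12 + 1/12 = 1/6.
E[T | T >= 0] = [0·1/12 + 1·1/12] / (1/6)
 = 1/12 / (1/6)
 = 1/2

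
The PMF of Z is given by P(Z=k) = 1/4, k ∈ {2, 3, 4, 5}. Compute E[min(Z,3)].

2.75

E[min(Z,3)] = Σ min(z,3)·P(Z=z)
 = 2·1/4 + 3·1/4 + 3·1/4 + 3·1/4
 = 1/2 + 3/4 + 3/4 + 3/4
 = 11/4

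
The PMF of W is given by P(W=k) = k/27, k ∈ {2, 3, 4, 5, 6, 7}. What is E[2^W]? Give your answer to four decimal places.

E[2^W] = Σ 2^w·P(W=w)
 = 4·2/27 + 8·1/9 + 16·4/27 + 32·5/27 + 64·2/9 + 128·7/27
 = 8/27 + 8/9 + 64/27 + 160/27 + 128/9 + 896/27
 = 512/9

56.8889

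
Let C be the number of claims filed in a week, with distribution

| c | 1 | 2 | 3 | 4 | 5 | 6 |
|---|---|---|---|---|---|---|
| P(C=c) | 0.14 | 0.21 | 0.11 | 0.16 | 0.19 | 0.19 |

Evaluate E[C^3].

79.82

E[C^3] = Σ c^3·P(C=c)
 = 1·0.14 + 8·0.21 + 27·0.11 + 64·0.16 + 125·0.19 + 216·0.19
 = 0.14 + 1.68 + 2.97 + 10.24 + 23.75 + 41.04
 = 79.82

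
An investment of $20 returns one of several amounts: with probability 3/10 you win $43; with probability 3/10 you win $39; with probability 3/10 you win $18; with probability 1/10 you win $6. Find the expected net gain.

10.6

E[payout] = 43·3/10 + 39·3/10 + 18·3/10 + 6·1/10
 = 129/10 + 117/10 + 27/5 + 3/5
 = 153/5
Net = 153/5 - 20 = 53/5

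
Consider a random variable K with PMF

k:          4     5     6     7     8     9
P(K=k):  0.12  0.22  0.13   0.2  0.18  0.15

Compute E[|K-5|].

E[|K-5|] = Σ |k-5|·P(K=k)
 = 1·0.12 + 0·0.22 + 1·0.13 + 2·0.2 + 3·0.18 + 4·0.15
 = 0.12 + 0 + 0.13 + 0.4 + 0.54 + 0.6
 = 1.79

1.79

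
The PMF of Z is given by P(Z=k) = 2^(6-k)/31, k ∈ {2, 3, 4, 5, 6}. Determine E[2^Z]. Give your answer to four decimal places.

E[2^Z] = Σ 2^z·P(Z=z)
 = 4·16/31 + 8·8/31 + 16·4/31 + 32·2/31 + 64·1/31
 = 64/31 + 64/31 + 64/31 + 64/31 + 64/31
 = 320/31

10.3226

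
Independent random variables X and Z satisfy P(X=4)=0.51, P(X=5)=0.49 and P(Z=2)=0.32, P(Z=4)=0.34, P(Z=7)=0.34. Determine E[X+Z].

E[X+Z] = Σ_x Σ_z (x+z) · P(X=x)P(Z=z)
 = 6·0.1632 + 8·0.1734 + 11·0.1734 + 7·0.1568 + 9·0.1666 + 12·0.1666
 = 0.9792 + 1.3872 + 1.9074 + 1.0976 + 1.4994 + 1.9992
 = 8.87

8.87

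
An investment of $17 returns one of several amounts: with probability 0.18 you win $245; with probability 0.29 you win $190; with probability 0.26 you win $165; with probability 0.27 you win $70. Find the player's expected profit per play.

E[payout] = 245·0.18 + 190·0.29 + 165·0.26 + 70·0.27
 = 44.1 + 55.1 + 42.9 + 18.9
 = 161
Net = 161 - 17 = 144

144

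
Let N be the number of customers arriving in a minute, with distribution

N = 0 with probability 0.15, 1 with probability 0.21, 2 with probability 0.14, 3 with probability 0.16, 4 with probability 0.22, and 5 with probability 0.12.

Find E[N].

2.45

E[N] = Σ n·P(N=n)
 = 0·0.15 + 1·0.21 + 2·0.14 + 3·0.16 + 4·0.22 + 5·0.12
 = 0 + 0.21 + 0.28 + 0.48 + 0.88 + 0.6
 = 2.45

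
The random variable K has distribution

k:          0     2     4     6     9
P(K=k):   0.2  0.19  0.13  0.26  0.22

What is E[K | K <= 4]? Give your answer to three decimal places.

P(K <= 4) = 0.2 + 0.19 + 0.13 = 0.52.
E[K | K <= 4] = [0·0.2 + 2·0.19 + 4·0.13] / 0.52
 = 0.9 / 0.52
 = 45/26

1.731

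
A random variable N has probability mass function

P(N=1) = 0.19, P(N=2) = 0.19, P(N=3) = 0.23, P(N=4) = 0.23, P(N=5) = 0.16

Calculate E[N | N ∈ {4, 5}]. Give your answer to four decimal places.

4.4103

P(N ∈ {4, 5}) = 0.23 + 0.16 = 0.39.
E[N | N ∈ {4, 5}] = [4·0.23 + 5·0.16] / 0.39
 = 1.72 / 0.39
 = 172/39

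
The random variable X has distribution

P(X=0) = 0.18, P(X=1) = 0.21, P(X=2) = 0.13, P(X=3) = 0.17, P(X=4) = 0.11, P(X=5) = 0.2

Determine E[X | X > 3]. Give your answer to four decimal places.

P(X > 3) = 0.11 + 0.2 = 0.31.
E[X | X > 3] = [4·0.11 + 5·0.2] / 0.31
 = 1.44 / 0.31
 = 144/31

4.6452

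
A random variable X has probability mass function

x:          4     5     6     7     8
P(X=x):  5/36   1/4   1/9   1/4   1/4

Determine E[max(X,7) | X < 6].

P(X < 6) = 5/36 + 1/4 = 7/18.
E[max(X,7) | X < 6] = [7·5/36 + 7·1/4] / (7/18)
 = 49/18 / (7/18)
 = 7

7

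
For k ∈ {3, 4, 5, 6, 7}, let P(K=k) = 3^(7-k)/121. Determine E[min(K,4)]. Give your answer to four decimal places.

3.3306

E[min(K,4)] = Σ min(k,4)·P(K=k)
 = 3·81/121 + 4·27/121 + 4·9/121 + 4·3/121 + 4·1/121
 = 243/121 + 108/121 + 36/121 + 12/121 + 4/121
 = 403/121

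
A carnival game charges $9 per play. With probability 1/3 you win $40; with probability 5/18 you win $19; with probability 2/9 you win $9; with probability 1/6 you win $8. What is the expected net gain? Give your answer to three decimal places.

12.944

E[payout] = 40·1/3 + 19·5/18 + 9·2/9 + 8·1/6
 = 40/3 + 95/18 + 2 + 4/3
 = 395/18
Net = 395/18 - 9 = 233/18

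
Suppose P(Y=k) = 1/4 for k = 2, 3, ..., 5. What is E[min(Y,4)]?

E[min(Y,4)] = Σ min(y,4)·P(Y=y)
 = 2·1/4 + 3·1/4 + 4·1/4 + 4·1/4
 = 1/2 + 3/4 + 1 + 1
 = 13/4

3.25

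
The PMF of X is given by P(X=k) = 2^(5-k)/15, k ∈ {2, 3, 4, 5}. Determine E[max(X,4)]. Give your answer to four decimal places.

4.0667

E[max(X,4)] = Σ max(x,4)·P(X=x)
 = 4·8/15 + 4·4/15 + 4·2/15 + 5·1/15
 = 32/15 + 16/15 + 8/15 + 1/3
 = 61/15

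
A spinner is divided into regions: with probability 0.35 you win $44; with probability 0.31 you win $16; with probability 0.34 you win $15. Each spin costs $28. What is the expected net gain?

-2.54

E[payout] = 44·0.35 + 16·0.31 + 15·0.34
 = 15.4 + 4.96 + 5.1
 = 25.46
Net = 25.46 - 28 = -2.54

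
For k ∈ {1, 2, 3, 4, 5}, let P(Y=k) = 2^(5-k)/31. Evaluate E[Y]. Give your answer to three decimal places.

E[Y] = Σ y·P(Y=y)
 = 1·16/31 + 2·8/31 + 3·4/31 + 4·2/31 + 5·1/31
 = 16/31 + 16/31 + 12/31 + 8/31 + 5/31
 = 57/31

1.839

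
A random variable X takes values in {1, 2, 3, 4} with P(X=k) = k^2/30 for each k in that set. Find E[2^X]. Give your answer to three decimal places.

11.533

E[2^X] = Σ 2^x·P(X=x)
 = 2·1/30 + 4·2/15 + 8·3/10 + 16·8/15
 = 1/15 + 8/15 + 12/5 + 128/15
 = 173/15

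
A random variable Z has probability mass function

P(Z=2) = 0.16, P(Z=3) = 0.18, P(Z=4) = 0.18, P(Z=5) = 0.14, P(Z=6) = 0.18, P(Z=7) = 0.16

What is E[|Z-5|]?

E[|Z-5|] = Σ |z-5|·P(Z=z)
 = 3·0.16 + 2·0.18 + 1·0.18 + 0·0.14 + 1·0.18 + 2·0.16
 = 0.48 + 0.36 + 0.18 + 0 + 0.18 + 0.32
 = 1.52

1.52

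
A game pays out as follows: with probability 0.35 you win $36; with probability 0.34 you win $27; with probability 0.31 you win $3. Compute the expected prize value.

22.71

E[payout] = 36·0.35 + 27·0.34 + 3·0.31
 = 12.6 + 9.18 + 0.93
 = 22.71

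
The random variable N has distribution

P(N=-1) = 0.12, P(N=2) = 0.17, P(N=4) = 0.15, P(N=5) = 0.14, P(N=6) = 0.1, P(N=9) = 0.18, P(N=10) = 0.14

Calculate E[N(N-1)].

33.74

E[N(N-1)] = Σ n(n-1)·P(N=n)
 = 2·0.12 + 2·0.17 + 12·0.15 + 20·0.14 + 30·0.1 + 72·0.18 + 90·0.14
 = 0.24 + 0.34 + 1.8 + 2.8 + 3 + 12.96 + 12.6
 = 33.74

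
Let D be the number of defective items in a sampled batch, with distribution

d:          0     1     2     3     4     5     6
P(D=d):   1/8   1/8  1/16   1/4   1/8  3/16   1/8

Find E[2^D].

18.625

E[2^D] = Σ 2^d·P(D=d)
 = 1·1/8 + 2·1/8 + 4·1/16 + 8·1/4 + 16·1/8 + 32·3/16 + 64·1/8
 = 1/8 + 1/4 + 1/4 + 2 + 2 + 6 + 8
 = 149/8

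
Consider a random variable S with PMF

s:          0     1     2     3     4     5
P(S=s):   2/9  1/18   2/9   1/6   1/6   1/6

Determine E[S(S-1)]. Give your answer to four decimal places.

6.7778

E[S(S-1)] = Σ s(s-1)·P(S=s)
 = 0·2/9 + 0·1/18 + 2·2/9 + 6·1/6 + 12·1/6 + 20·1/6
 = 0 + 0 + 4/9 + 1 + 2 + 10/3
 = 61/9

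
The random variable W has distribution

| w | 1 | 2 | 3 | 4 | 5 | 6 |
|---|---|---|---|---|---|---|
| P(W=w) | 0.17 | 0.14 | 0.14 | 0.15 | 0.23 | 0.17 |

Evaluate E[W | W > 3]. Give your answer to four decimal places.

5.0364

P(W > 3) = 0.15 + 0.23 + 0.17 = 0.55.
E[W | W > 3] = [4·0.15 + 5·0.23 + 6·0.17] / 0.55
 = 2.77 / 0.55
 = 277/55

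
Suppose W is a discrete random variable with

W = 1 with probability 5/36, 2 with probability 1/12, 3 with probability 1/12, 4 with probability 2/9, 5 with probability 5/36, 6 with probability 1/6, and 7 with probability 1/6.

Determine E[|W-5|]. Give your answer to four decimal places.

1.6944

E[|W-5|] = Σ |w-5|·P(W=w)
 = 4·5/36 + 3·1/12 + 2·1/12 + 1·2/9 + 0·5/36 + 1·1/6 + 2·1/6
 = 5/9 + 1/4 + 1/6 + 2/9 + 0 + 1/6 + 1/3
 = 61/36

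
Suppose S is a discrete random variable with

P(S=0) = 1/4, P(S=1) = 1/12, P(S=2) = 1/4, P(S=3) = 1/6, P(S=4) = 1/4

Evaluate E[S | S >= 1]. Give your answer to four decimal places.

2.7778

P(S >= 1) = 1/12 + 1/4 + 1/6 + 1/4 = 3/4.
E[S | S >= 1] = [1·1/12 + 2·1/4 + 3·1/6 + 4·1/4] / (3/4)
 = 25/12 / (3/4)
 = 25/9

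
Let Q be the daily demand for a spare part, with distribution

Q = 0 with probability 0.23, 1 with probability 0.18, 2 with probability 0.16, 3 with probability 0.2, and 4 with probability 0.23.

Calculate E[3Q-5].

E[3Q-5] = Σ (3q-5)·P(Q=q)
 = (-5)·0.23 + (-2)·0.18 + 1·0.16 + 4·0.2 + 7·0.23
 = (-1.15) + (-0.36) + 0.16 + 0.8 + 1.61
 = 1.06

1.06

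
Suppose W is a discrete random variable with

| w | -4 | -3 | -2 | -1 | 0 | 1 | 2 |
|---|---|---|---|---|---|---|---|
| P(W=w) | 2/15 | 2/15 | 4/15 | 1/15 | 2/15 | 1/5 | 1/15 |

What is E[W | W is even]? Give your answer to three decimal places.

-1.556

P(W is even) = 2/15 + 4/15 + 2/15 + 1/15 = 3/5.
E[W | W is even] = [(-4)·2/15 + (-2)·4/15 + 0·2/15 + 2·1/15] / (3/5)
 = -14/15 / (3/5)
 = -14/9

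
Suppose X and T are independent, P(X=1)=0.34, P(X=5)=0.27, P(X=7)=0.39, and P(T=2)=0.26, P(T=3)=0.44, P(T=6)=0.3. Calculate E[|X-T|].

2.7372

E[|X-T|] = Σ_x Σ_t |x-t| · P(X=x)P(T=t)
 = 1·0.0884 + 2·0.1496 + 5·0.102 + 3·0.0702 + 2·0.1188 + 1·0.081 + 5·0.1014 + 4·0.1716 + 1·0.117
 = 0.0884 + 0.2992 + 0.51 + 0.2106 + 0.2376 + 0.081 + 0.507 + 0.6864 + 0.117
 = 2.7372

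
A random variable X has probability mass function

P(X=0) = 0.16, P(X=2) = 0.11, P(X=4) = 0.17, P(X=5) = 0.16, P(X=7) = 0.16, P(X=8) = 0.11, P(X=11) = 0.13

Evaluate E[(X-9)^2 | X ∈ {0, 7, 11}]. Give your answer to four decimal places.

31.3778

P(X ∈ {0, 7, 11}) = 0.16 + 0.16 + 0.13 = 0.45.
E[(X-9)^2 | X ∈ {0, 7, 11}] = [81·0.16 + 4·0.16 + 4·0.13] / 0.45
 = 14.12 / 0.45
 = 1412/45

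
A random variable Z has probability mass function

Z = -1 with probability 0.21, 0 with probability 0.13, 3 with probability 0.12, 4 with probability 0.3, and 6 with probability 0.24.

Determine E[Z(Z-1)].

E[Z(Z-1)] = Σ z(z-1)·P(Z=z)
 = 2·0.21 + 0·0.13 + 6·0.12 + 12·0.3 + 30·0.24
 = 0.42 + 0 + 0.72 + 3.6 + 7.2
 = 11.94

11.94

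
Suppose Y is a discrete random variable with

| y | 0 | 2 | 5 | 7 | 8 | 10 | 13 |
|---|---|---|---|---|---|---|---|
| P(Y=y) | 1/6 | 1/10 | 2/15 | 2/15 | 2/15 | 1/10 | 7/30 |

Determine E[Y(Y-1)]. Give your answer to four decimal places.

E[Y(Y-1)] = Σ y(y-1)·P(Y=y)
 = 0·1/6 + 2·1/10 + 20·2/15 + 42·2/15 + 56·2/15 + 90·1/10 + 156·7/30
 = 0 + 1/5 + 8/3 + 28/5 + 112/15 + 9 + 182/5
 = 184/3

61.3333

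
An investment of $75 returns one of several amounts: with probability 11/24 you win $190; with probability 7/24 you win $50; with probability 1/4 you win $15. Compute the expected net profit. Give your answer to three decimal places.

30.417

E[payout] = 190·11/24 + 50·7/24 + 15·1/4
 = 1045/12 + 175/12 + 15/4
 = 1265/12
Net = 1265/12 - 75 = 365/12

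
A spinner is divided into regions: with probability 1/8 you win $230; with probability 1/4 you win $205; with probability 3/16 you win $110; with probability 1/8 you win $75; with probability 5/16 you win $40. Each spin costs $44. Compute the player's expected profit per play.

78.5

E[payout] = 230·1/8 + 205·1/4 + 110·3/16 + 75·1/8 + 40·5/16
 = 115/4 + 205/4 + 165/8 + 75/8 + 25/2
 = 245/2
Net = 245/2 - 44 = 157/2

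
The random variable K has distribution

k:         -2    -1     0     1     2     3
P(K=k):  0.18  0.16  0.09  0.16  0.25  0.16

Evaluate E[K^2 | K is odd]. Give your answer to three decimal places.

P(K is odd) = 0.16 + 0.16 + 0.16 = 0.48.
E[K^2 | K is odd] = [1·0.16 + 1·0.16 + 9·0.16] / 0.48
 = 1.76 / 0.48
 = 11/3

3.667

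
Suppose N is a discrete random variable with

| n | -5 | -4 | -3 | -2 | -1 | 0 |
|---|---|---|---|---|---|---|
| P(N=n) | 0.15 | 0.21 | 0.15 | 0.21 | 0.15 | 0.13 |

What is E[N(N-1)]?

E[N(N-1)] = Σ n(n-1)·P(N=n)
 = 30·0.15 + 20·0.21 + 12·0.15 + 6·0.21 + 2·0.15 + 0·0.13
 = 4.5 + 4.2 + 1.8 + 1.26 + 0.3 + 0
 = 12.06

12.06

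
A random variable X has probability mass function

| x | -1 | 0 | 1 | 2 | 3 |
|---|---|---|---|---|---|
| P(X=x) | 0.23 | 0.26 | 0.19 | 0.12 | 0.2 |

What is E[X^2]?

E[X^2] = Σ x^2·P(X=x)
 = 1·0.23 + 0·0.26 + 1·0.19 + 4·0.12 + 9·0.2
 = 0.23 + 0 + 0.19 + 0.48 + 1.8
 = 2.7

2.7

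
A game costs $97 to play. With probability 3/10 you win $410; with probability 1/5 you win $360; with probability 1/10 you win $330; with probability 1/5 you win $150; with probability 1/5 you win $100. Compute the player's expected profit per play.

E[payout] = 410·3/10 + 360·1/5 + 330·1/10 + 150·1/5 + 100·1/5
 = 123 + 72 + 33 + 30 + 20
 = 278
Net = 278 - 97 = 181

181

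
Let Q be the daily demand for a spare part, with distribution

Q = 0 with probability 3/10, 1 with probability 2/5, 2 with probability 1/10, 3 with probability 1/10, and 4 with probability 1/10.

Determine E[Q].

1.3

E[Q] = Σ q·P(Q=q)
 = 0·3/10 + 1·2/5 + 2·1/10 + 3·1/10 + 4·1/10
 = 0 + 2/5 + 1/5 + 3/10 + 2/5
 = 13/10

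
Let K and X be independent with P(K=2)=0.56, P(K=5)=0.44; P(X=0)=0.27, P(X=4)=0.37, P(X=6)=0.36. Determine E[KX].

E[KX] = Σ_k Σ_x kx · P(K=k)P(X=x)
 = 0·0.1512 + 8·0.2072 + 12·0.2016 + 0·0.1188 + 20·0.1628 + 30·0.1584
 = 0 + 1.6576 + 2.4192 + 0 + 3.256 + 4.752
 = 12.0848

12.0848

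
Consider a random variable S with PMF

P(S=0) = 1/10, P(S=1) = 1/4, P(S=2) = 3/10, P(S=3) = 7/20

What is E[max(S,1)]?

2

E[max(S,1)] = Σ max(s,1)·P(S=s)
 = 1·1/10 + 1·1/4 + 2·3/10 + 3·7/20
 = 1/10 + 1/4 + 3/5 + 21/20
 = 2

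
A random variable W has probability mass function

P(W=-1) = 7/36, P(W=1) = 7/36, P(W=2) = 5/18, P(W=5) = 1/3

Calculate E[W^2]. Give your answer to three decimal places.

E[W^2] = Σ w^2·P(W=w)
 = 1·7/36 + 1·7/36 + 4·5/18 + 25·1/3
 = 7/36 + 7/36 + 10/9 + 25/3
 = 59/6

9.833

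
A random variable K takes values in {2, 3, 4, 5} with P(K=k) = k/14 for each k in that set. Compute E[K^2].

E[K^2] = Σ k^2·P(K=k)
 = 4·1/7 + 9·3/14 + 16·2/7 + 25·5/14
 = 4/7 + 27/14 + 32/7 + 125/14
 = 16

16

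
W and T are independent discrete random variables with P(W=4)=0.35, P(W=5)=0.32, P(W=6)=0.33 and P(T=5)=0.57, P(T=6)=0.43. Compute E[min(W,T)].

4.7919

E[min(W,T)] = Σ_w Σ_t min(w,t) · P(W=w)P(T=t)
 = 4·0.1995 + 4·0.1505 + 5·0.1824 + 5·0.1376 + 5·0.1881 + 6·0.1419
 = 0.798 + 0.602 + 0.912 + 0.688 + 0.9405 + 0.8514
 = 4.7919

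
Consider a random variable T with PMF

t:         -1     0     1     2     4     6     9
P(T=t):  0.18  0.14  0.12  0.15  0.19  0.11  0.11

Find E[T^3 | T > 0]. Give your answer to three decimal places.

172.691

P(T > 0) = 0.12 + 0.15 + 0.19 + 0.11 + 0.11 = 0.68.
E[T^3 | T > 0] = [1·0.12 + 8·0.15 + 64·0.19 + 216·0.11 + 729·0.11] / 0.68
 = 117.43 / 0.68
 = 11743/68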